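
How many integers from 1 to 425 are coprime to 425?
320

425 = 5^2 × 17
φ(n) = n × ∏(1 - 1/p) for each prime p dividing n
φ(425) = 425 × (1 - 1/5) × (1 - 1/17) = 320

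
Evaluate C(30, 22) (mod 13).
0

Using Lucas' theorem:
Write n=30 and k=22 in base 13:
n in base 13: [2, 4]
k in base 13: [1, 9]
C(30,22) mod 13 = ∏ C(n_i, k_i) mod 13
Digit binomials (mod 13): C(2,1) = 2; C(4,9) = 0 (k_i > n_i)
Product: 2 × 0 = 0 ≡ 0 (mod 13)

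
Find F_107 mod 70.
33

Matrix identity: Q^n = [[F_(n+1), F_n], [F_n, F_(n-1)]] with Q = [[1,1],[1,0]].
n = 107 = 1101011₂. Square-and-multiply, entries mod 70:
Q^1 = [[1,1],[1,0]]
Q^3 = (Q^1)²·Q = [[3,2],[2,1]]
Q^6 = (Q^3)² = [[13,8],[8,5]]
Q^13 = (Q^6)²·Q = [[27,23],[23,4]]
Q^26 = (Q^13)² = [[68,13],[13,55]]
Q^53 = (Q^26)²·Q = [[22,33],[33,59]]
Q^107 = (Q^53)²·Q = [[46,33],[33,13]]
F_107 mod 70 = Q^107[0][1] = 33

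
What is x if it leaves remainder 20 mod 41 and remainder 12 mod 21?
348

Using Chinese Remainder Theorem:
M = 41 × 21 = 861
M1 = 21, M2 = 41
y1 = 21^(-1) mod 41 = 2
y2 = 41^(-1) mod 21 = 20
x = (20×21×2 + 12×41×20) mod 861 = 348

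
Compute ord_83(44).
41

83 is prime, so ord(44) divides φ(83) = 82.
Divisors of 82: 1, 2, 41, 82.
Repeated squaring: 44^1 ≡ 44, 44^2 ≡ 27, 44^4 ≡ 65, 44^8 ≡ 75, 44^16 ≡ 64, 44^32 ≡ 29, 44^64 ≡ 11 (mod 83).
Test 44^d mod 83 for each divisor d in increasing order:
44^1 ≡ 44
44^2 ≡ 27
44^41 = 44^32·44^8·44^1 ≡ 1  ← first divisor giving 1
The order is 41.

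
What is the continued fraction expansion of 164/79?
[2; 13, 6]

Euclidean algorithm steps:
164 = 2 × 79 + 6
79 = 13 × 6 + 1
6 = 6 × 1 + 0
Continued fraction: [2; 13, 6]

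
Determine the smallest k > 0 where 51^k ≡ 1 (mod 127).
42

127 is prime, so ord(51) divides φ(127) = 126.
Divisors of 126: 1, 2, 3, 6, 7, 9, 14, 18, 21, 42, 63, 126.
Repeated squaring: 51^1 ≡ 51, 51^2 ≡ 61, 51^4 ≡ 38, 51^8 ≡ 47, 51^16 ≡ 50, 51^32 ≡ 87, 51^64 ≡ 76 (mod 127).
Test 51^d mod 127 for each divisor d in increasing order:
51^1 ≡ 51
51^2 ≡ 61
51^3 = 51^2·51^1 ≡ 63
51^6 = 51^4·51^2 ≡ 32
51^7 = 51^4·51^2·51^1 ≡ 108
51^9 = 51^8·51^1 ≡ 111
51^14 = 51^8·51^4·51^2 ≡ 107
51^18 = 51^16·51^2 ≡ 2
51^21 = 51^16·51^4·51^1 ≡ 126
51^42 = 51^32·51^8·51^2 ≡ 1  ← first divisor giving 1
The order is 42.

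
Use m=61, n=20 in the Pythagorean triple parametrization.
(3321, 2440, 4121)

Euclid's formula: a = m² - n², b = 2mn, c = m² + n²
m = 61, n = 20
a = 61² - 20² = 3721 - 400 = 3321
b = 2 × 61 × 20 = 2440
c = 61² + 20² = 3721 + 400 = 4121
Verification: 3321² + 2440² = 11029041 + 5953600 = 16982641 = 4121² ✓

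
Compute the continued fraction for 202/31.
[6; 1, 1, 15]

Euclidean algorithm steps:
202 = 6 × 31 + 16
31 = 1 × 16 + 15
16 = 1 × 15 + 1
15 = 15 × 1 + 0
Continued fraction: [6; 1, 1, 15]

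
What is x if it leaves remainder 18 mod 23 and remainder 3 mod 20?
363

Using Chinese Remainder Theorem:
M = 23 × 20 = 460
M1 = 20, M2 = 23
y1 = 20^(-1) mod 23 = 15
y2 = 23^(-1) mod 20 = 7
x = (18×20×15 + 3×23×7) mod 460 = 363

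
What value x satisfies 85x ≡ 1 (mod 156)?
145

gcd(85, 156) = 1, so the inverse exists.
Extended Euclidean algorithm on (156, 85):
156 = 1 × 85 + 71  ⟹  71 = (1)·156 + (-1)·85
85 = 1 × 71 + 14  ⟹  14 = (-1)·156 + (2)·85
71 = 5 × 14 + 1  ⟹  1 = (6)·156 + (-11)·85
So (-11)·85 ≡ 1 (mod 156), i.e. 85^(-1) ≡ -11 ≡ 145 (mod 156).
Check: 85 × 145 = 12325 ≡ 1 (mod 156)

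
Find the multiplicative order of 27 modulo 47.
23

47 is prime, so ord(27) divides φ(47) = 46.
Divisors of 46: 1, 2, 23, 46.
Repeated squaring: 27^1 ≡ 27, 27^2 ≡ 24, 27^4 ≡ 12, 27^8 ≡ 3, 27^16 ≡ 9, 27^32 ≡ 34 (mod 47).
Test 27^d mod 47 for each divisor d in increasing order:
27^1 ≡ 27
27^2 ≡ 24
27^23 = 27^16·27^4·27^2·27^1 ≡ 1  ← first divisor giving 1
The order is 23.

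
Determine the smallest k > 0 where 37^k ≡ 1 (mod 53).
26

53 is prime, so ord(37) divides φ(53) = 52.
Divisors of 52: 1, 2, 4, 13, 26, 52.
Repeated squaring: 37^1 ≡ 37, 37^2 ≡ 44, 37^4 ≡ 28, 37^8 ≡ 42, 37^16 ≡ 15, 37^32 ≡ 13 (mod 53).
Test 37^d mod 53 for each divisor d in increasing order:
37^1 ≡ 37
37^2 ≡ 44
37^4 ≡ 28
37^13 = 37^8·37^4·37^1 ≡ 52
37^26 = 37^16·37^8·37^2 ≡ 1  ← first divisor giving 1
The order is 26.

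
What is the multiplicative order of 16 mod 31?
5

31 is prime, so ord(16) divides φ(31) = 30.
Divisors of 30: 1, 2, 3, 5, 6, 10, 15, 30.
Repeated squaring: 16^1 ≡ 16, 16^2 ≡ 8, 16^4 ≡ 2, 16^8 ≡ 4, 16^16 ≡ 16 (mod 31).
Test 16^d mod 31 for each divisor d in increasing order:
16^1 ≡ 16
16^2 ≡ 8
16^3 = 16^2·16^1 ≡ 4
16^5 = 16^4·16^1 ≡ 1  ← first divisor giving 1
The order is 5.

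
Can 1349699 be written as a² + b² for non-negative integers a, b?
Not possible

Factorization: 1349699 = 13 × 47^3
By Fermat: n is sum of two squares iff every prime p ≡ 3 (mod 4) appears to even power.
Prime(s) ≡ 3 (mod 4) with odd exponent: [(47, 3)]
Therefore 1349699 cannot be expressed as a² + b².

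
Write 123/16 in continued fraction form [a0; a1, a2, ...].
[7; 1, 2, 5]

Euclidean algorithm steps:
123 = 7 × 16 + 11
16 = 1 × 11 + 5
11 = 2 × 5 + 1
5 = 5 × 1 + 0
Continued fraction: [7; 1, 2, 5]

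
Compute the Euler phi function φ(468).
144

468 = 2^2 × 3^2 × 13
φ(n) = n × ∏(1 - 1/p) for each prime p dividing n
φ(468) = 468 × (1 - 1/2) × (1 - 1/3) × (1 - 1/13) = 144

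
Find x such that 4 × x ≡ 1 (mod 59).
15

gcd(4, 59) = 1, so the inverse exists.
Extended Euclidean algorithm on (59, 4):
59 = 14 × 4 + 3  ⟹  3 = (1)·59 + (-14)·4
4 = 1 × 3 + 1  ⟹  1 = (-1)·59 + (15)·4
So (15)·4 ≡ 1 (mod 59), i.e. 4^(-1) ≡ 15 (mod 59).
Check: 4 × 15 = 60 ≡ 1 (mod 59)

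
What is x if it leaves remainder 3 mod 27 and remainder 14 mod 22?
300

Using Chinese Remainder Theorem:
M = 27 × 22 = 594
M1 = 22, M2 = 27
y1 = 22^(-1) mod 27 = 16
y2 = 27^(-1) mod 22 = 9
x = (3×22×16 + 14×27×9) mod 594 = 300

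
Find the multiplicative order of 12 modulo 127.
126

127 is prime, so ord(12) divides φ(127) = 126.
Divisors of 126: 1, 2, 3, 6, 7, 9, 14, 18, 21, 42, 63, 126.
Repeated squaring: 12^1 ≡ 12, 12^2 ≡ 17, 12^4 ≡ 35, 12^8 ≡ 82, 12^16 ≡ 120, 12^32 ≡ 49, 12^64 ≡ 115 (mod 127).
Test 12^d mod 127 for each divisor d in increasing order:
12^1 ≡ 12
12^2 ≡ 17
12^3 = 12^2·12^1 ≡ 77
12^6 = 12^4·12^2 ≡ 87
12^7 = 12^4·12^2·12^1 ≡ 28
12^9 = 12^8·12^1 ≡ 95
12^14 = 12^8·12^4·12^2 ≡ 22
12^18 = 12^16·12^2 ≡ 8
12^21 = 12^16·12^4·12^1 ≡ 108
12^42 = 12^32·12^8·12^2 ≡ 107
12^63 = 12^32·12^16·12^8·12^4·12^2·12^1 ≡ 126
12^126 = 12^64·12^32·12^16·12^8·12^4·12^2 ≡ 1  ← first divisor giving 1
The order is 126.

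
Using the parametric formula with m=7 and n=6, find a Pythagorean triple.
(13, 84, 85)

Euclid's formula: a = m² - n², b = 2mn, c = m² + n²
m = 7, n = 6
a = 7² - 6² = 49 - 36 = 13
b = 2 × 7 × 6 = 84
c = 7² + 6² = 49 + 36 = 85
Verification: 13² + 84² = 169 + 7056 = 7225 = 85² ✓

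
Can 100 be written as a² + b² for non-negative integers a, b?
0² + 10² (a=0, b=10)

Factorization: 100 = 2^2 × 5^2
By Fermat: n is sum of two squares iff every prime p ≡ 3 (mod 4) appears to even power.
All primes ≡ 3 (mod 4) appear to even power.
Search a = 0, 1, 2, … for 100 - a² a perfect square: first hit at a = 0: 100 - 0 = 100 = 10².
100 = 0² + 10² = 0 + 100 ✓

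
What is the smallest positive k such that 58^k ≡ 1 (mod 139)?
138

139 is prime, so ord(58) divides φ(139) = 138.
Divisors of 138: 1, 2, 3, 6, 23, 46, 69, 138.
Repeated squaring: 58^1 ≡ 58, 58^2 ≡ 28, 58^4 ≡ 89, 58^8 ≡ 137, 58^16 ≡ 4, 58^32 ≡ 16, 58^64 ≡ 117, 58^128 ≡ 67 (mod 139).
Test 58^d mod 139 for each divisor d in increasing order:
58^1 ≡ 58
58^2 ≡ 28
58^3 = 58^2·58^1 ≡ 95
58^6 = 58^4·58^2 ≡ 129
58^23 = 58^16·58^4·58^2·58^1 ≡ 43
58^46 = 58^32·58^8·58^4·58^2 ≡ 42
58^69 = 58^64·58^4·58^1 ≡ 138
58^138 = 58^128·58^8·58^2 ≡ 1  ← first divisor giving 1
The order is 138.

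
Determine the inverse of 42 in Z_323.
100

gcd(42, 323) = 1, so the inverse exists.
Extended Euclidean algorithm on (323, 42):
323 = 7 × 42 + 29  ⟹  29 = (1)·323 + (-7)·42
42 = 1 × 29 + 13  ⟹  13 = (-1)·323 + (8)·42
29 = 2 × 13 + 3  ⟹  3 = (3)·323 + (-23)·42
13 = 4 × 3 + 1  ⟹  1 = (-13)·323 + (100)·42
So (100)·42 ≡ 1 (mod 323), i.e. 42^(-1) ≡ 100 (mod 323).
Check: 42 × 100 = 4200 ≡ 1 (mod 323)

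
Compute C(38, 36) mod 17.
6

Using Lucas' theorem:
Write n=38 and k=36 in base 17:
n in base 17: [2, 4]
k in base 17: [2, 2]
C(38,36) mod 17 = ∏ C(n_i, k_i) mod 17
Digit binomials (mod 17): C(2,2) = 1; C(4,2) = 6
Product: 1 × 6 = 6 ≡ 6 (mod 17)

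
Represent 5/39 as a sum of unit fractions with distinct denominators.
1/8 + 1/312

Greedy algorithm:
5/39: ceiling(39/5) = 8, use 1/8
1/312: ceiling(312/1) = 312, use 1/312
Result: 5/39 = 1/8 + 1/312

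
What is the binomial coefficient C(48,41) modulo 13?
10

Using Lucas' theorem:
Write n=48 and k=41 in base 13:
n in base 13: [3, 9]
k in base 13: [3, 2]
C(48,41) mod 13 = ∏ C(n_i, k_i) mod 13
Digit binomials (mod 13): C(3,3) = 1; C(9,2) = 36 ≡ 10
Product: 1 × 10 = 10 ≡ 10 (mod 13)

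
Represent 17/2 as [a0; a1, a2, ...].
[8; 2]

Euclidean algorithm steps:
17 = 8 × 2 + 1
2 = 2 × 1 + 0
Continued fraction: [8; 2]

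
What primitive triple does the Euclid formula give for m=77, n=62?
(2085, 9548, 9773)

Euclid's formula: a = m² - n², b = 2mn, c = m² + n²
m = 77, n = 62
a = 77² - 62² = 5929 - 3844 = 2085
b = 2 × 77 × 62 = 9548
c = 77² + 62² = 5929 + 3844 = 9773
Verification: 2085² + 9548² = 4347225 + 91164304 = 95511529 = 9773² ✓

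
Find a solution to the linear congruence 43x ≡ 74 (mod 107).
x ≡ 49 (mod 107)

gcd(43, 107) = 1, which divides 74, so solutions exist.
Find 43^(-1) mod 107 by the extended Euclidean algorithm:
107 = 2 × 43 + 21  ⟹  21 = (1)·107 + (-2)·43
43 = 2 × 21 + 1  ⟹  1 = (-2)·107 + (5)·43
So (5)·43 ≡ 1 (mod 107), i.e. 43^(-1) ≡ 5 (mod 107).
x ≡ 5 × 74 = 370 ≡ 49 (mod 107).
Check: 43 × 49 = 2107 ≡ 74 (mod 107).
Unique solution: x ≡ 49 (mod 107)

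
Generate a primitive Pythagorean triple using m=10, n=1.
(99, 20, 101)

Euclid's formula: a = m² - n², b = 2mn, c = m² + n²
m = 10, n = 1
a = 10² - 1² = 100 - 1 = 99
b = 2 × 10 × 1 = 20
c = 10² + 1² = 100 + 1 = 101
Verification: 99² + 20² = 9801 + 400 = 10201 = 101² ✓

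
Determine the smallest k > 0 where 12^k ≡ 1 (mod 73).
36

73 is prime, so ord(12) divides φ(73) = 72.
Divisors of 72: 1, 2, 3, 4, 6, 8, 9, 12, 18, 24, 36, 72.
Repeated squaring: 12^1 ≡ 12, 12^2 ≡ 71, 12^4 ≡ 4, 12^8 ≡ 16, 12^16 ≡ 37, 12^32 ≡ 55, 12^64 ≡ 32 (mod 73).
Test 12^d mod 73 for each divisor d in increasing order:
12^1 ≡ 12
12^2 ≡ 71
12^3 = 12^2·12^1 ≡ 49
12^4 ≡ 4
12^6 = 12^4·12^2 ≡ 65
12^8 ≡ 16
12^9 = 12^8·12^1 ≡ 46
12^12 = 12^8·12^4 ≡ 64
12^18 = 12^16·12^2 ≡ 72
12^24 = 12^16·12^8 ≡ 8
12^36 = 12^32·12^4 ≡ 1  ← first divisor giving 1
The order is 36.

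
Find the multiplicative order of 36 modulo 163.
27

163 is prime, so ord(36) divides φ(163) = 162.
Divisors of 162: 1, 2, 3, 6, 9, 18, 27, 54, 81, 162.
Repeated squaring: 36^1 ≡ 36, 36^2 ≡ 155, 36^4 ≡ 64, 36^8 ≡ 21, 36^16 ≡ 115, 36^32 ≡ 22, 36^64 ≡ 158, 36^128 ≡ 25 (mod 163).
Test 36^d mod 163 for each divisor d in increasing order:
36^1 ≡ 36
36^2 ≡ 155
36^3 = 36^2·36^1 ≡ 38
36^6 = 36^4·36^2 ≡ 140
36^9 = 36^8·36^1 ≡ 104
36^18 = 36^16·36^2 ≡ 58
36^27 = 36^16·36^8·36^2·36^1 ≡ 1  ← first divisor giving 1
The order is 27.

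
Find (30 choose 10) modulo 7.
0

Using Lucas' theorem:
Write n=30 and k=10 in base 7:
n in base 7: [4, 2]
k in base 7: [1, 3]
C(30,10) mod 7 = ∏ C(n_i, k_i) mod 7
Digit binomials (mod 7): C(4,1) = 4; C(2,3) = 0 (k_i > n_i)
Product: 4 × 0 = 0 ≡ 0 (mod 7)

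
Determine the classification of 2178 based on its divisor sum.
abundant

Proper divisors of 2178: sum = 1 + 2 + 3 + 6 + 9 + 11 + 18 + 22 + ... + 242 + 363 + 726 + 1089 (17 divisors) = 3009
Since 3009 > 2178, 2178 is abundant.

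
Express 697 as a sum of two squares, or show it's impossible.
11² + 24² (a=11, b=24)

Factorization: 697 = 17 × 41
By Fermat: n is sum of two squares iff every prime p ≡ 3 (mod 4) appears to even power.
All primes ≡ 3 (mod 4) appear to even power.
Search a = 0, 1, 2, … for 697 - a² a perfect square: first hit at a = 11: 697 - 121 = 576 = 24².
697 = 11² + 24² = 121 + 576 ✓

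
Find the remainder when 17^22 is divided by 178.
177

Repeated squaring. Binary of 22 = 10110.
17^1 ≡ 17 (mod 178); 17^2 ≡ 111 (mod 178); 17^4 ≡ 39 (mod 178); 17^8 ≡ 97 (mod 178); 17^16 ≡ 153 (mod 178)
17^22 = 17^2 × 17^4 × 17^16 ≡ 177 (mod 178)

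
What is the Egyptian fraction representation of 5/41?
1/9 + 1/93 + 1/11439

Greedy algorithm:
5/41: ceiling(41/5) = 9, use 1/9
4/369: ceiling(369/4) = 93, use 1/93
1/11439: ceiling(11439/1) = 11439, use 1/11439
Result: 5/41 = 1/9 + 1/93 + 1/11439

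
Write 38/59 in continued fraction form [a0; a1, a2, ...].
[0; 1, 1, 1, 4, 4]

Euclidean algorithm steps:
38 = 0 × 59 + 38
59 = 1 × 38 + 21
38 = 1 × 21 + 17
21 = 1 × 17 + 4
17 = 4 × 4 + 1
4 = 4 × 1 + 0
Continued fraction: [0; 1, 1, 1, 4, 4]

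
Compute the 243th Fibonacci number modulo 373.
354

Matrix identity: Q^n = [[F_(n+1), F_n], [F_n, F_(n-1)]] with Q = [[1,1],[1,0]].
n = 243 = 11110011₂. Square-and-multiply, entries mod 373:
Q^1 = [[1,1],[1,0]]
Q^3 = (Q^1)²·Q = [[3,2],[2,1]]
Q^7 = (Q^3)²·Q = [[21,13],[13,8]]
Q^15 = (Q^7)²·Q = [[241,237],[237,4]]
Q^30 = (Q^15)² = [[112,250],[250,235]]
Q^60 = (Q^30)² = [[71,214],[214,230]]
Q^121 = (Q^60)²·Q = [[367,109],[109,258]]
Q^243 = (Q^121)²·Q = [[220,354],[354,239]]
F_243 mod 373 = Q^243[0][1] = 354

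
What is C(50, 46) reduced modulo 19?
1

Using Lucas' theorem:
Write n=50 and k=46 in base 19:
n in base 19: [2, 12]
k in base 19: [2, 8]
C(50,46) mod 19 = ∏ C(n_i, k_i) mod 19
Digit binomials (mod 19): C(2,2) = 1; C(12,8) = 495 ≡ 1
Product: 1 × 1 = 1 ≡ 1 (mod 19)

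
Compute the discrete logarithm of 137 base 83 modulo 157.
131

Baby-step giant-step with step n = ⌈√157⌉ = 13.
Baby steps 83^j mod 157 (j:value) for j=0..12: 0:1, 1:83, 2:138, 3:150, 4:47, 5:133, 6:49, 7:142, 8:11, 9:128, 10:105, 11:80, 12:46.
Giant-step multiplier: 83^(-13) ≡ 83^(156-13) = 83^143 ≡ 22 (mod 157).
Giant steps γ_i = 137·22^i mod 157: γ_0=137, γ_1=31, γ_2=54, γ_3=89, γ_4=74, γ_5=58, γ_6=20, γ_7=126, γ_8=103, γ_9=68, γ_10=83 (in table at j=1).
x = i·n + j = 10·13 + 1 = 131.
Check: 83^131 ≡ 137 (mod 157).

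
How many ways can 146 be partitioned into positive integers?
27517052599

p(n) counts ways to write n as a sum of positive integers (order ignored).
Euler's pentagonal recurrence: p(k) = p(k-1) + p(k-2) - p(k-5) - p(k-7) + p(k-12) + p(k-15) - ... (offsets j(3j∓1)/2, signs ++--, p(0)=1, p(<0)=0).
DP table for k = 0..145: p(0)=1, p(1)=1, p(2)=2, p(3)=3, p(4)=5, p(5)=7, p(6)=11, p(7)=15, p(8)=22, p(9)=30, p(10)=42, p(11)=56, p(12)=77, p(13)=101, p(14)=135, p(15)=176, p(16)=231, p(17)=297, p(18)=385, p(19)=490, p(20)=627, p(21)=792, p(22)=1002, p(23)=1255, p(24)=1575, p(25)=1958, p(26)=2436, p(27)=3010, p(28)=3718, p(29)=4565, p(30)=5604, p(31)=6842, p(32)=8349, p(33)=10143, p(34)=12310, p(35)=14883, p(36)=17977, p(37)=21637, p(38)=26015, p(39)=31185, p(40)=37338, p(41)=44583, p(42)=53174, p(43)=63261, p(44)=75175, p(45)=89134, p(46)=105558, p(47)=124754, p(48)=147273, p(49)=173525, p(50)=204226, p(51)=239943, p(52)=281589, p(53)=329931, p(54)=386155, p(55)=451276, p(56)=526823, p(57)=614154, p(58)=715220, p(59)=831820, p(60)=966467, p(61)=1121505, p(62)=1300156, p(63)=1505499, p(64)=1741630, p(65)=2012558, p(66)=2323520, p(67)=2679689, p(68)=3087735, p(69)=3554345, p(70)=4087968, p(71)=4697205, p(72)=5392783, p(73)=6185689, p(74)=7089500, p(75)=8118264, p(76)=9289091, p(77)=10619863, p(78)=12132164, p(79)=13848650, p(80)=15796476, p(81)=18004327, p(82)=20506255, p(83)=23338469, p(84)=26543660, p(85)=30167357, p(86)=34262962, p(87)=38887673, p(88)=44108109, p(89)=49995925, p(90)=56634173, p(91)=64112359, p(92)=72533807, p(93)=82010177, p(94)=92669720, p(95)=104651419, p(96)=118114304, p(97)=133230930, p(98)=150198136, p(99)=169229875, p(100)=190569292, p(101)=214481126, p(102)=241265379, p(103)=271248950, p(104)=304801365, p(105)=342325709, p(106)=384276336, p(107)=431149389, p(108)=483502844, p(109)=541946240, p(110)=607163746, p(111)=679903203, p(112)=761002156, p(113)=851376628, p(114)=952050665, p(115)=1064144451, p(116)=1188908248, p(117)=1327710076, p(118)=1482074143, p(119)=1653668665, p(120)=1844349560, p(121)=2056148051, p(122)=2291320912, p(123)=2552338241, p(124)=2841940500, p(125)=3163127352, p(126)=3519222692, p(127)=3913864295, p(128)=4351078600, p(129)=4835271870, p(130)=5371315400, p(131)=5964539504, p(132)=6620830889, p(133)=7346629512, p(134)=8149040695, p(135)=9035836076, p(136)=10015581680, p(137)=11097645016, p(138)=12292341831, p(139)=13610949895, p(140)=15065878135, p(141)=16670689208, p(142)=18440293320, p(143)=20390982757, p(144)=22540654445, p(145)=24908858009.
Final step: p(146) = p(145) + p(144) - p(141) - p(139) + p(134) + p(131) - p(124) - p(120) + p(111) + p(106) - p(95) - p(89) + p(76) + p(69) - p(54) - p(46) + p(29) + p(20) - p(1)
= 24908858009 + 22540654445 - 16670689208 - 13610949895 + 8149040695 + 5964539504 - 2841940500 - 1844349560 + 679903203 + 384276336 - 104651419 - 49995925 + 9289091 + 3554345 - 386155 - 105558 + 4565 + 627 - 1
= 27517052599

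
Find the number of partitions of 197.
3068829878530

p(n) counts ways to write n as a sum of positive integers (order ignored).
Euler's pentagonal recurrence: p(k) = p(k-1) + p(k-2) - p(k-5) - p(k-7) + p(k-12) + p(k-15) - ... (offsets j(3j∓1)/2, signs ++--, p(0)=1, p(<0)=0).
DP table for k = 0..196: p(0)=1, p(1)=1, p(2)=2, p(3)=3, p(4)=5, p(5)=7, p(6)=11, p(7)=15, p(8)=22, p(9)=30, p(10)=42, p(11)=56, p(12)=77, p(13)=101, p(14)=135, p(15)=176, p(16)=231, p(17)=297, p(18)=385, p(19)=490, p(20)=627, p(21)=792, p(22)=1002, p(23)=1255, p(24)=1575, p(25)=1958, p(26)=2436, p(27)=3010, p(28)=3718, p(29)=4565, p(30)=5604, p(31)=6842, p(32)=8349, p(33)=10143, p(34)=12310, p(35)=14883, p(36)=17977, p(37)=21637, p(38)=26015, p(39)=31185, p(40)=37338, p(41)=44583, p(42)=53174, p(43)=63261, p(44)=75175, p(45)=89134, p(46)=105558, p(47)=124754, p(48)=147273, p(49)=173525, p(50)=204226, p(51)=239943, p(52)=281589, p(53)=329931, p(54)=386155, p(55)=451276, p(56)=526823, p(57)=614154, p(58)=715220, p(59)=831820, p(60)=966467, p(61)=1121505, p(62)=1300156, p(63)=1505499, p(64)=1741630, p(65)=2012558, p(66)=2323520, p(67)=2679689, p(68)=3087735, p(69)=3554345, p(70)=4087968, p(71)=4697205, p(72)=5392783, p(73)=6185689, p(74)=7089500, p(75)=8118264, p(76)=9289091, p(77)=10619863, p(78)=12132164, p(79)=13848650, p(80)=15796476, p(81)=18004327, p(82)=20506255, p(83)=23338469, p(84)=26543660, p(85)=30167357, p(86)=34262962, p(87)=38887673, p(88)=44108109, p(89)=49995925, p(90)=56634173, p(91)=64112359, p(92)=72533807, p(93)=82010177, p(94)=92669720, p(95)=104651419, p(96)=118114304, p(97)=133230930, p(98)=150198136, p(99)=169229875, p(100)=190569292, p(101)=214481126, p(102)=241265379, p(103)=271248950, p(104)=304801365, p(105)=342325709, p(106)=384276336, p(107)=431149389, p(108)=483502844, p(109)=541946240, p(110)=607163746, p(111)=679903203, p(112)=761002156, p(113)=851376628, p(114)=952050665, p(115)=1064144451, p(116)=1188908248, p(117)=1327710076, p(118)=1482074143, p(119)=1653668665, p(120)=1844349560, p(121)=2056148051, p(122)=2291320912, p(123)=2552338241, p(124)=2841940500, p(125)=3163127352, p(126)=3519222692, p(127)=3913864295, p(128)=4351078600, p(129)=4835271870, p(130)=5371315400, p(131)=5964539504, p(132)=6620830889, p(133)=7346629512, p(134)=8149040695, p(135)=9035836076, p(136)=10015581680, p(137)=11097645016, p(138)=12292341831, p(139)=13610949895, p(140)=15065878135, p(141)=16670689208, p(142)=18440293320, p(143)=20390982757, p(144)=22540654445, p(145)=24908858009, p(146)=27517052599, p(147)=30388671978, p(148)=33549419497, p(149)=37027355200, p(150)=40853235313, p(151)=45060624582, p(152)=49686288421, p(153)=54770336324, p(154)=60356673280, p(155)=66493182097, p(156)=73232243759, p(157)=80630964769, p(158)=88751778802, p(159)=97662728555, p(160)=107438159466, p(161)=118159068427, p(162)=129913904637, p(163)=142798995930, p(164)=156919475295, p(165)=172389800255, p(166)=189334822579, p(167)=207890420102, p(168)=228204732751, p(169)=250438925115, p(170)=274768617130, p(171)=301384802048, p(172)=330495499613, p(173)=362326859895, p(174)=397125074750, p(175)=435157697830, p(176)=476715857290, p(177)=522115831195, p(178)=571701605655, p(179)=625846753120, p(180)=684957390936, p(181)=749474411781, p(182)=819876908323, p(183)=896684817527, p(184)=980462880430, p(185)=1071823774337, p(186)=1171432692373, p(187)=1280011042268, p(188)=1398341745571, p(189)=1527273599625, p(190)=1667727404093, p(191)=1820701100652, p(192)=1987276856363, p(193)=2168627105469, p(194)=2366022741845, p(195)=2580840212973, p(196)=2814570987591.
Final step: p(197) = p(196) + p(195) - p(192) - p(190) + p(185) + p(182) - p(175) - p(171) + p(162) + p(157) - p(146) - p(140) + p(127) + p(120) - p(105) - p(97) + p(80) + p(71) - p(52) - p(42) + p(21) + p(10)
= 2814570987591 + 2580840212973 - 1987276856363 - 1667727404093 + 1071823774337 + 819876908323 - 435157697830 - 301384802048 + 129913904637 + 80630964769 - 27517052599 - 15065878135 + 3913864295 + 1844349560 - 342325709 - 133230930 + 15796476 + 4697205 - 281589 - 53174 + 792 + 42
= 3068829878530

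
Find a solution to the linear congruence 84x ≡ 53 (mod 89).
x ≡ 25 (mod 89)

gcd(84, 89) = 1, which divides 53, so solutions exist.
Find 84^(-1) mod 89 by the extended Euclidean algorithm:
89 = 1 × 84 + 5  ⟹  5 = (1)·89 + (-1)·84
84 = 16 × 5 + 4  ⟹  4 = (-16)·89 + (17)·84
5 = 1 × 4 + 1  ⟹  1 = (17)·89 + (-18)·84
So (-18)·84 ≡ 1 (mod 89), i.e. 84^(-1) ≡ -18 ≡ 71 (mod 89).
x ≡ 71 × 53 = 3763 ≡ 25 (mod 89).
Check: 84 × 25 = 2100 ≡ 53 (mod 89).
Unique solution: x ≡ 25 (mod 89)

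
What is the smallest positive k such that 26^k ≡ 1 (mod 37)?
3

37 is prime, so ord(26) divides φ(37) = 36.
Divisors of 36: 1, 2, 3, 4, 6, 9, 12, 18, 36.
Repeated squaring: 26^1 ≡ 26, 26^2 ≡ 10, 26^4 ≡ 26, 26^8 ≡ 10, 26^16 ≡ 26, 26^32 ≡ 10 (mod 37).
Test 26^d mod 37 for each divisor d in increasing order:
26^1 ≡ 26
26^2 ≡ 10
26^3 = 26^2·26^1 ≡ 1  ← first divisor giving 1
The order is 3.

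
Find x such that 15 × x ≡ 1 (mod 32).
15

gcd(15, 32) = 1, so the inverse exists.
Extended Euclidean algorithm on (32, 15):
32 = 2 × 15 + 2  ⟹  2 = (1)·32 + (-2)·15
15 = 7 × 2 + 1  ⟹  1 = (-7)·32 + (15)·15
So (15)·15 ≡ 1 (mod 32), i.e. 15^(-1) ≡ 15 (mod 32).
Check: 15 × 15 = 225 ≡ 1 (mod 32)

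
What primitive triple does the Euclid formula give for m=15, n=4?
(209, 120, 241)

Euclid's formula: a = m² - n², b = 2mn, c = m² + n²
m = 15, n = 4
a = 15² - 4² = 225 - 16 = 209
b = 2 × 15 × 4 = 120
c = 15² + 4² = 225 + 16 = 241
Verification: 209² + 120² = 43681 + 14400 = 58081 = 241² ✓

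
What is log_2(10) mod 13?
10

Baby-step giant-step with step n = ⌈√13⌉ = 4.
Baby steps 2^j mod 13 (j:value) for j=0..3: 0:1, 1:2, 2:4, 3:8.
Giant-step multiplier: 2^(-4) ≡ 2^(12-4) = 2^8 ≡ 9 (mod 13).
Giant steps γ_i = 10·9^i mod 13: γ_0=10, γ_1=12, γ_2=4 (in table at j=2).
x = i·n + j = 2·4 + 2 = 10.
Check: 2^10 ≡ 10 (mod 13).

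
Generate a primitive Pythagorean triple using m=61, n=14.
(3525, 1708, 3917)

Euclid's formula: a = m² - n², b = 2mn, c = m² + n²
m = 61, n = 14
a = 61² - 14² = 3721 - 196 = 3525
b = 2 × 61 × 14 = 1708
c = 61² + 14² = 3721 + 196 = 3917
Verification: 3525² + 1708² = 12425625 + 2917264 = 15342889 = 3917² ✓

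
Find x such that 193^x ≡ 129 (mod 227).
124

Baby-step giant-step with step n = ⌈√227⌉ = 16.
Baby steps 193^j mod 227 (j:value) for j=0..15: 0:1, 1:193, 2:21, 3:194, 4:214, 5:215, 6:181, 7:202, 8:169, 9:156, 10:144, 11:98, 12:73, 13:15, 14:171, 15:88.
Giant-step multiplier: 193^(-16) ≡ 193^(226-16) = 193^210 ≡ 155 (mod 227).
Giant steps γ_i = 129·155^i mod 227: γ_0=129, γ_1=19, γ_2=221, γ_3=205, γ_4=222, γ_5=133, γ_6=185, γ_7=73 (in table at j=12).
x = i·n + j = 7·16 + 12 = 124.
Check: 193^124 ≡ 129 (mod 227).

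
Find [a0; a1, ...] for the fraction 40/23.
[1; 1, 2, 1, 5]

Euclidean algorithm steps:
40 = 1 × 23 + 17
23 = 1 × 17 + 6
17 = 2 × 6 + 5
6 = 1 × 5 + 1
5 = 5 × 1 + 0
Continued fraction: [1; 1, 2, 1, 5]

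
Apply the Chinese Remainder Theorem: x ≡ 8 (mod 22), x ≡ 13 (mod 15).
118

Using Chinese Remainder Theorem:
M = 22 × 15 = 330
M1 = 15, M2 = 22
y1 = 15^(-1) mod 22 = 3
y2 = 22^(-1) mod 15 = 13
x = (8×15×3 + 13×22×13) mod 330 = 118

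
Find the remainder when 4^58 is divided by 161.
18

Repeated squaring. Binary of 58 = 111010.
4^1 ≡ 4 (mod 161); 4^2 ≡ 16 (mod 161); 4^4 ≡ 95 (mod 161); 4^8 ≡ 9 (mod 161); 4^16 ≡ 81 (mod 161); 4^32 ≡ 121 (mod 161)
4^58 = 4^2 × 4^8 × 4^16 × 4^32 ≡ 18 (mod 161)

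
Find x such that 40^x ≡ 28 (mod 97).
69

Baby-step giant-step with step n = ⌈√97⌉ = 10.
Baby steps 40^j mod 97 (j:value) for j=0..9: 0:1, 1:40, 2:48, 3:77, 4:73, 5:10, 6:12, 7:92, 8:91, 9:51.
Giant-step multiplier: 40^(-10) ≡ 40^(96-10) = 40^86 ≡ 65 (mod 97).
Giant steps γ_i = 28·65^i mod 97: γ_0=28, γ_1=74, γ_2=57, γ_3=19, γ_4=71, γ_5=56, γ_6=51 (in table at j=9).
x = i·n + j = 6·10 + 9 = 69.
Check: 40^69 ≡ 28 (mod 97).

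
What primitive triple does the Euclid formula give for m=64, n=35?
(2871, 4480, 5321)

Euclid's formula: a = m² - n², b = 2mn, c = m² + n²
m = 64, n = 35
a = 64² - 35² = 4096 - 1225 = 2871
b = 2 × 64 × 35 = 4480
c = 64² + 35² = 4096 + 1225 = 5321
Verification: 2871² + 4480² = 8242641 + 20070400 = 28313041 = 5321² ✓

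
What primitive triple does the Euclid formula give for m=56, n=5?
(3111, 560, 3161)

Euclid's formula: a = m² - n², b = 2mn, c = m² + n²
m = 56, n = 5
a = 56² - 5² = 3136 - 25 = 3111
b = 2 × 56 × 5 = 560
c = 56² + 5² = 3136 + 25 = 3161
Verification: 3111² + 560² = 9678321 + 313600 = 9991921 = 3161² ✓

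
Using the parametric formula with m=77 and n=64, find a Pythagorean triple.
(1833, 9856, 10025)

Euclid's formula: a = m² - n², b = 2mn, c = m² + n²
m = 77, n = 64
a = 77² - 64² = 5929 - 4096 = 1833
b = 2 × 77 × 64 = 9856
c = 77² + 64² = 5929 + 4096 = 10025
Verification: 1833² + 9856² = 3359889 + 97140736 = 100500625 = 10025² ✓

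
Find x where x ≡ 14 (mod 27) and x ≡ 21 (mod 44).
1121

Using Chinese Remainder Theorem:
M = 27 × 44 = 1188
M1 = 44, M2 = 27
y1 = 44^(-1) mod 27 = 8
y2 = 27^(-1) mod 44 = 31
x = (14×44×8 + 21×27×31) mod 1188 = 1121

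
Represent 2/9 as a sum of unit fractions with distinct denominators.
1/5 + 1/45

Greedy algorithm:
2/9: ceiling(9/2) = 5, use 1/5
1/45: ceiling(45/1) = 45, use 1/45
Result: 2/9 = 1/5 + 1/45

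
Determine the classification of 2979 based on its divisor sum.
deficient

Proper divisors of 2979: sum = 1 + 3 + 9 + 331 + 993 = 1337
Since 1337 < 2979, 2979 is deficient.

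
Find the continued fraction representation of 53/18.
[2; 1, 17]

Euclidean algorithm steps:
53 = 2 × 18 + 17
18 = 1 × 17 + 1
17 = 17 × 1 + 0
Continued fraction: [2; 1, 17]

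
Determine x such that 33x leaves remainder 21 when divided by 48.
x ≡ 5 (mod 16)

gcd(33, 48) = 3, which divides 21, so solutions exist.
Divide through by 3: 11x ≡ 7 (mod 16).
Find 11^(-1) mod 16 by the extended Euclidean algorithm:
16 = 1 × 11 + 5  ⟹  5 = (1)·16 + (-1)·11
11 = 2 × 5 + 1  ⟹  1 = (-2)·16 + (3)·11
So (3)·11 ≡ 1 (mod 16), i.e. 11^(-1) ≡ 3 (mod 16).
x ≡ 3 × 7 = 21 ≡ 5 (mod 16).
Check: 33 × 5 = 165 ≡ 21 (mod 48).
x ≡ 5 (mod 16), giving 3 solutions mod 48.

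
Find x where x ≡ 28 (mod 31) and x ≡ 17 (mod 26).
121

Using Chinese Remainder Theorem:
M = 31 × 26 = 806
M1 = 26, M2 = 31
y1 = 26^(-1) mod 31 = 6
y2 = 31^(-1) mod 26 = 21
x = (28×26×6 + 17×31×21) mod 806 = 121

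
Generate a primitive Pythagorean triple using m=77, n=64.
(1833, 9856, 10025)

Euclid's formula: a = m² - n², b = 2mn, c = m² + n²
m = 77, n = 64
a = 77² - 64² = 5929 - 4096 = 1833
b = 2 × 77 × 64 = 9856
c = 77² + 64² = 5929 + 4096 = 10025
Verification: 1833² + 9856² = 3359889 + 97140736 = 100500625 = 10025² ✓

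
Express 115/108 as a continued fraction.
[1; 15, 2, 3]

Euclidean algorithm steps:
115 = 1 × 108 + 7
108 = 15 × 7 + 3
7 = 2 × 3 + 1
3 = 3 × 1 + 0
Continued fraction: [1; 15, 2, 3]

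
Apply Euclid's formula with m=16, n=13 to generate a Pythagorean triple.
(87, 416, 425)

Euclid's formula: a = m² - n², b = 2mn, c = m² + n²
m = 16, n = 13
a = 16² - 13² = 256 - 169 = 87
b = 2 × 16 × 13 = 416
c = 16² + 13² = 256 + 169 = 425
Verification: 87² + 416² = 7569 + 173056 = 180625 = 425² ✓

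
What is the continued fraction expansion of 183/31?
[5; 1, 9, 3]

Euclidean algorithm steps:
183 = 5 × 31 + 28
31 = 1 × 28 + 3
28 = 9 × 3 + 1
3 = 3 × 1 + 0
Continued fraction: [5; 1, 9, 3]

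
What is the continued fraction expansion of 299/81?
[3; 1, 2, 4, 6]

Euclidean algorithm steps:
299 = 3 × 81 + 56
81 = 1 × 56 + 25
56 = 2 × 25 + 6
25 = 4 × 6 + 1
6 = 6 × 1 + 0
Continued fraction: [3; 1, 2, 4, 6]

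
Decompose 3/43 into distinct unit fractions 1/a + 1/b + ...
1/15 + 1/323 + 1/208335

Greedy algorithm:
3/43: ceiling(43/3) = 15, use 1/15
2/645: ceiling(645/2) = 323, use 1/323
1/208335: ceiling(208335/1) = 208335, use 1/208335
Result: 3/43 = 1/15 + 1/323 + 1/208335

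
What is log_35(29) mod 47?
15

Baby-step giant-step with step n = ⌈√47⌉ = 7.
Baby steps 35^j mod 47 (j:value) for j=0..6: 0:1, 1:35, 2:3, 3:11, 4:9, 5:33, 6:27.
Giant-step multiplier: 35^(-7) ≡ 35^(46-7) = 35^39 ≡ 19 (mod 47).
Giant steps γ_i = 29·19^i mod 47: γ_0=29, γ_1=34, γ_2=35 (in table at j=1).
x = i·n + j = 2·7 + 1 = 15.
Check: 35^15 ≡ 29 (mod 47).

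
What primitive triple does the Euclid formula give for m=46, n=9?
(2035, 828, 2197)

Euclid's formula: a = m² - n², b = 2mn, c = m² + n²
m = 46, n = 9
a = 46² - 9² = 2116 - 81 = 2035
b = 2 × 46 × 9 = 828
c = 46² + 9² = 2116 + 81 = 2197
Verification: 2035² + 828² = 4141225 + 685584 = 4826809 = 2197² ✓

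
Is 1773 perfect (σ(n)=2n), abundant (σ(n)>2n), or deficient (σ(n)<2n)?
deficient

Proper divisors of 1773: sum = 1 + 3 + 9 + 197 + 591 = 801
Since 801 < 1773, 1773 is deficient.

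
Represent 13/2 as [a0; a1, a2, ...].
[6; 2]

Euclidean algorithm steps:
13 = 6 × 2 + 1
2 = 2 × 1 + 0
Continued fraction: [6; 2]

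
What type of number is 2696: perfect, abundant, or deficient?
deficient

Proper divisors of 2696: sum = 1 + 2 + 4 + 8 + 337 + 674 + 1348 = 2374
Since 2374 < 2696, 2696 is deficient.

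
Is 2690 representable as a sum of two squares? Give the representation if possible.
17² + 49² (a=17, b=49)

Factorization: 2690 = 2 × 5 × 269
By Fermat: n is sum of two squares iff every prime p ≡ 3 (mod 4) appears to even power.
All primes ≡ 3 (mod 4) appear to even power.
Search a = 0, 1, 2, … for 2690 - a² a perfect square: first hit at a = 17: 2690 - 289 = 2401 = 49².
2690 = 17² + 49² = 289 + 2401 ✓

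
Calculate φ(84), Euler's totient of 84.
24

84 = 2^2 × 3 × 7
φ(n) = n × ∏(1 - 1/p) for each prime p dividing n
φ(84) = 84 × (1 - 1/2) × (1 - 1/3) × (1 - 1/7) = 24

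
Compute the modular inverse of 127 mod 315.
253

gcd(127, 315) = 1, so the inverse exists.
Extended Euclidean algorithm on (315, 127):
315 = 2 × 127 + 61  ⟹  61 = (1)·315 + (-2)·127
127 = 2 × 61 + 5  ⟹  5 = (-2)·315 + (5)·127
61 = 12 × 5 + 1  ⟹  1 = (25)·315 + (-62)·127
So (-62)·127 ≡ 1 (mod 315), i.e. 127^(-1) ≡ -62 ≡ 253 (mod 315).
Check: 127 × 253 = 32131 ≡ 1 (mod 315)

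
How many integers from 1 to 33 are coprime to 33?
20

33 = 3 × 11
φ(n) = n × ∏(1 - 1/p) for each prime p dividing n
φ(33) = 33 × (1 - 1/3) × (1 - 1/11) = 20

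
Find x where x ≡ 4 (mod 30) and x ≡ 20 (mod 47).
1054

Using Chinese Remainder Theorem:
M = 30 × 47 = 1410
M1 = 47, M2 = 30
y1 = 47^(-1) mod 30 = 23
y2 = 30^(-1) mod 47 = 11
x = (4×47×23 + 20×30×11) mod 1410 = 1054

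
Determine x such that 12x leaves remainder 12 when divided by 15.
x ≡ 1 (mod 5)

gcd(12, 15) = 3, which divides 12, so solutions exist.
Divide through by 3: 4x ≡ 4 (mod 5).
Find 4^(-1) mod 5 by the extended Euclidean algorithm:
5 = 1 × 4 + 1  ⟹  1 = (1)·5 + (-1)·4
So (-1)·4 ≡ 1 (mod 5), i.e. 4^(-1) ≡ -1 ≡ 4 (mod 5).
x ≡ 4 × 4 = 16 ≡ 1 (mod 5).
Check: 12 × 1 = 12 ≡ 12 (mod 15).
x ≡ 1 (mod 5), giving 3 solutions mod 15.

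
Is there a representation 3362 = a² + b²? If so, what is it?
31² + 49² (a=31, b=49)

Factorization: 3362 = 2 × 41^2
By Fermat: n is sum of two squares iff every prime p ≡ 3 (mod 4) appears to even power.
All primes ≡ 3 (mod 4) appear to even power.
Search a = 0, 1, 2, … for 3362 - a² a perfect square: first hit at a = 31: 3362 - 961 = 2401 = 49².
3362 = 31² + 49² = 961 + 2401 ✓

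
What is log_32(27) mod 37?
30

Baby-step giant-step with step n = ⌈√37⌉ = 7.
Baby steps 32^j mod 37 (j:value) for j=0..6: 0:1, 1:32, 2:25, 3:23, 4:33, 5:20, 6:11.
Giant-step multiplier: 32^(-7) ≡ 32^(36-7) = 32^29 ≡ 2 (mod 37).
Giant steps γ_i = 27·2^i mod 37: γ_0=27, γ_1=17, γ_2=34, γ_3=31, γ_4=25 (in table at j=2).
x = i·n + j = 4·7 + 2 = 30.
Check: 32^30 ≡ 27 (mod 37).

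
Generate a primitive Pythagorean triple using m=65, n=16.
(3969, 2080, 4481)

Euclid's formula: a = m² - n², b = 2mn, c = m² + n²
m = 65, n = 16
a = 65² - 16² = 4225 - 256 = 3969
b = 2 × 65 × 16 = 2080
c = 65² + 16² = 4225 + 256 = 4481
Verification: 3969² + 2080² = 15752961 + 4326400 = 20079361 = 4481² ✓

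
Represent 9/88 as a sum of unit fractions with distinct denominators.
1/10 + 1/440

Greedy algorithm:
9/88: ceiling(88/9) = 10, use 1/10
1/440: ceiling(440/1) = 440, use 1/440
Result: 9/88 = 1/10 + 1/440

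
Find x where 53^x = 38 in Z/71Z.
4

Baby-step giant-step with step n = ⌈√71⌉ = 9.
Baby steps 53^j mod 71 (j:value) for j=0..8: 0:1, 1:53, 2:40, 3:61, 4:38, 5:26, 6:29, 7:46, 8:24.
h = 38 is already in the table at j=4, so x = 4.
Check: 53^4 ≡ 38 (mod 71).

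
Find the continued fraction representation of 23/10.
[2; 3, 3]

Euclidean algorithm steps:
23 = 2 × 10 + 3
10 = 3 × 3 + 1
3 = 3 × 1 + 0
Continued fraction: [2; 3, 3]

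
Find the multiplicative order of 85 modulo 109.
108

109 is prime, so ord(85) divides φ(109) = 108.
Divisors of 108: 1, 2, 3, 4, 6, 9, 12, 18, 27, 36, 54, 108.
Repeated squaring: 85^1 ≡ 85, 85^2 ≡ 31, 85^4 ≡ 89, 85^8 ≡ 73, 85^16 ≡ 97, 85^32 ≡ 35, 85^64 ≡ 26 (mod 109).
Test 85^d mod 109 for each divisor d in increasing order:
85^1 ≡ 85
85^2 ≡ 31
85^3 = 85^2·85^1 ≡ 19
85^4 ≡ 89
85^6 = 85^4·85^2 ≡ 34
85^9 = 85^8·85^1 ≡ 101
85^12 = 85^8·85^4 ≡ 66
85^18 = 85^16·85^2 ≡ 64
85^27 = 85^16·85^8·85^2·85^1 ≡ 33
85^36 = 85^32·85^4 ≡ 63
85^54 = 85^32·85^16·85^4·85^2 ≡ 108
85^108 = 85^64·85^32·85^8·85^4 ≡ 1  ← first divisor giving 1
The order is 108.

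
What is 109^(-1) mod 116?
33

gcd(109, 116) = 1, so the inverse exists.
Extended Euclidean algorithm on (116, 109):
116 = 1 × 109 + 7  ⟹  7 = (1)·116 + (-1)·109
109 = 15 × 7 + 4  ⟹  4 = (-15)·116 + (16)·109
7 = 1 × 4 + 3  ⟹  3 = (16)·116 + (-17)·109
4 = 1 × 3 + 1  ⟹  1 = (-31)·116 + (33)·109
So (33)·109 ≡ 1 (mod 116), i.e. 109^(-1) ≡ 33 (mod 116).
Check: 109 × 33 = 3597 ≡ 1 (mod 116)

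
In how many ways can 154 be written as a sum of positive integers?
60356673280

p(n) counts ways to write n as a sum of positive integers (order ignored).
Euler's pentagonal recurrence: p(k) = p(k-1) + p(k-2) - p(k-5) - p(k-7) + p(k-12) + p(k-15) - ... (offsets j(3j∓1)/2, signs ++--, p(0)=1, p(<0)=0).
DP table for k = 0..153: p(0)=1, p(1)=1, p(2)=2, p(3)=3, p(4)=5, p(5)=7, p(6)=11, p(7)=15, p(8)=22, p(9)=30, p(10)=42, p(11)=56, p(12)=77, p(13)=101, p(14)=135, p(15)=176, p(16)=231, p(17)=297, p(18)=385, p(19)=490, p(20)=627, p(21)=792, p(22)=1002, p(23)=1255, p(24)=1575, p(25)=1958, p(26)=2436, p(27)=3010, p(28)=3718, p(29)=4565, p(30)=5604, p(31)=6842, p(32)=8349, p(33)=10143, p(34)=12310, p(35)=14883, p(36)=17977, p(37)=21637, p(38)=26015, p(39)=31185, p(40)=37338, p(41)=44583, p(42)=53174, p(43)=63261, p(44)=75175, p(45)=89134, p(46)=105558, p(47)=124754, p(48)=147273, p(49)=173525, p(50)=204226, p(51)=239943, p(52)=281589, p(53)=329931, p(54)=386155, p(55)=451276, p(56)=526823, p(57)=614154, p(58)=715220, p(59)=831820, p(60)=966467, p(61)=1121505, p(62)=1300156, p(63)=1505499, p(64)=1741630, p(65)=2012558, p(66)=2323520, p(67)=2679689, p(68)=3087735, p(69)=3554345, p(70)=4087968, p(71)=4697205, p(72)=5392783, p(73)=6185689, p(74)=7089500, p(75)=8118264, p(76)=9289091, p(77)=10619863, p(78)=12132164, p(79)=13848650, p(80)=15796476, p(81)=18004327, p(82)=20506255, p(83)=23338469, p(84)=26543660, p(85)=30167357, p(86)=34262962, p(87)=38887673, p(88)=44108109, p(89)=49995925, p(90)=56634173, p(91)=64112359, p(92)=72533807, p(93)=82010177, p(94)=92669720, p(95)=104651419, p(96)=118114304, p(97)=133230930, p(98)=150198136, p(99)=169229875, p(100)=190569292, p(101)=214481126, p(102)=241265379, p(103)=271248950, p(104)=304801365, p(105)=342325709, p(106)=384276336, p(107)=431149389, p(108)=483502844, p(109)=541946240, p(110)=607163746, p(111)=679903203, p(112)=761002156, p(113)=851376628, p(114)=952050665, p(115)=1064144451, p(116)=1188908248, p(117)=1327710076, p(118)=1482074143, p(119)=1653668665, p(120)=1844349560, p(121)=2056148051, p(122)=2291320912, p(123)=2552338241, p(124)=2841940500, p(125)=3163127352, p(126)=3519222692, p(127)=3913864295, p(128)=4351078600, p(129)=4835271870, p(130)=5371315400, p(131)=5964539504, p(132)=6620830889, p(133)=7346629512, p(134)=8149040695, p(135)=9035836076, p(136)=10015581680, p(137)=11097645016, p(138)=12292341831, p(139)=13610949895, p(140)=15065878135, p(141)=16670689208, p(142)=18440293320, p(143)=20390982757, p(144)=22540654445, p(145)=24908858009, p(146)=27517052599, p(147)=30388671978, p(148)=33549419497, p(149)=37027355200, p(150)=40853235313, p(151)=45060624582, p(152)=49686288421, p(153)=54770336324.
Final step: p(154) = p(153) + p(152) - p(149) - p(147) + p(142) + p(139) - p(132) - p(128) + p(119) + p(114) - p(103) - p(97) + p(84) + p(77) - p(62) - p(54) + p(37) + p(28) - p(9)
= 54770336324 + 49686288421 - 37027355200 - 30388671978 + 18440293320 + 13610949895 - 6620830889 - 4351078600 + 1653668665 + 952050665 - 271248950 - 133230930 + 26543660 + 10619863 - 1300156 - 386155 + 21637 + 3718 - 30
= 60356673280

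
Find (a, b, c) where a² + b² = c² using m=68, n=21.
(4183, 2856, 5065)

Euclid's formula: a = m² - n², b = 2mn, c = m² + n²
m = 68, n = 21
a = 68² - 21² = 4624 - 441 = 4183
b = 2 × 68 × 21 = 2856
c = 68² + 21² = 4624 + 441 = 5065
Verification: 4183² + 2856² = 17497489 + 8156736 = 25654225 = 5065² ✓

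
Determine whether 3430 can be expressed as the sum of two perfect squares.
Not possible

Factorization: 3430 = 2 × 5 × 7^3
By Fermat: n is sum of two squares iff every prime p ≡ 3 (mod 4) appears to even power.
Prime(s) ≡ 3 (mod 4) with odd exponent: [(7, 3)]
Therefore 3430 cannot be expressed as a² + b².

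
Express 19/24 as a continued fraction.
[0; 1, 3, 1, 4]

Euclidean algorithm steps:
19 = 0 × 24 + 19
24 = 1 × 19 + 5
19 = 3 × 5 + 4
5 = 1 × 4 + 1
4 = 4 × 1 + 0
Continued fraction: [0; 1, 3, 1, 4]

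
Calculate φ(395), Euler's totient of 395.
312

395 = 5 × 79
φ(n) = n × ∏(1 - 1/p) for each prime p dividing n
φ(395) = 395 × (1 - 1/5) × (1 - 1/79) = 312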